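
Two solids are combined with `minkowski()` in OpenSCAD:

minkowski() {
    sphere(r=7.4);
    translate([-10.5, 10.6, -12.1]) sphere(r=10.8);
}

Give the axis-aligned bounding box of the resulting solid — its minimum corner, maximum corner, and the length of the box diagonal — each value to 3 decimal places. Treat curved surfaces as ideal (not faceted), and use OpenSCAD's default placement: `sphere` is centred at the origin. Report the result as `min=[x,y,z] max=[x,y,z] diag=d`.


min=[-28.700,-7.600,-30.300] max=[7.700,28.800,6.100] diag=63.047

A = translate([-10.5, 10.6, -12.1]) sphere(r=10.8) → bbox [-21.3,-0.2,-22.9] .. [0.3,21.4,-1.3]
B = sphere(r=7.4) → bbox [-7.4,-7.4,-7.4] .. [7.4,7.4,7.4]
lo = A.lo+B.lo = [-21.3-7.4, -0.2-7.4, -22.9-7.4] = [-28.700,-7.600,-30.300]
hi = A.hi+B.hi = [0.3+7.4, 21.4+7.4, -1.3+7.4] = [7.700,28.800,6.100]
diag = √(36.4²+36.4²+36.4²) = √3974.88 = 63.047


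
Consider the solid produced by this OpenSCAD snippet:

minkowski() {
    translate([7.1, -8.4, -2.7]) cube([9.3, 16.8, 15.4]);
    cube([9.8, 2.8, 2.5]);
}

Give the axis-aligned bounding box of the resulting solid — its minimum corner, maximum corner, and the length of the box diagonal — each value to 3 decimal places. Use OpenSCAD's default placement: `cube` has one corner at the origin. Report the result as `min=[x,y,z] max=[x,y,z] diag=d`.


min=[7.100,-8.400,-2.700] max=[26.200,11.200,15.200] diag=32.701

A = translate([7.1, -8.4, -2.7]) cube([9.3, 16.8, 15.4]) → bbox [7.1,-8.4,-2.7] .. [16.4,8.4,12.7]
B = cube([9.8, 2.8, 2.5]) → bbox [0,0,0] .. [9.8,2.8,2.5]
lo = A.lo+B.lo = [7.1+0, -8.4+0, -2.7+0] = [7.100,-8.400,-2.700]
hi = A.hi+B.hi = [16.4+9.8, 8.4+2.8, 12.7+2.5] = [26.200,11.200,15.200]
diag = √(19.1²+19.6²+17.9²) = √1069.38 = 32.701


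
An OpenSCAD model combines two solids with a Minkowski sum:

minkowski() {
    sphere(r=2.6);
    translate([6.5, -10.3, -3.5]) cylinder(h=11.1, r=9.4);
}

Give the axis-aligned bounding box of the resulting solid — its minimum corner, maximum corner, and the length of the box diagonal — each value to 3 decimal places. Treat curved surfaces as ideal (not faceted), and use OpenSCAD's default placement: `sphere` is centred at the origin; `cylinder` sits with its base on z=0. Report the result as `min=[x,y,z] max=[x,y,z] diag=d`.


A = translate([6.5, -10.3, -3.5]) cylinder(h=11.1, r=9.4) → bbox [-2.9,-19.7,-3.5] .. [15.9,-0.9,7.6]
B = sphere(r=2.6) → bbox [-2.6,-2.6,-2.6] .. [2.6,2.6,2.6]
lo = A.lo+B.lo = [-2.9-2.6, -19.7-2.6, -3.5-2.6] = [-5.500,-22.300,-6.100]
hi = A.hi+B.hi = [15.9+2.6, -0.9+2.6, 7.6+2.6] = [18.500,1.700,10.200]
diag = √(24²+24²+16.3²) = √1417.69 = 37.652

min=[-5.500,-22.300,-6.100] max=[18.500,1.700,10.200] diag=37.652


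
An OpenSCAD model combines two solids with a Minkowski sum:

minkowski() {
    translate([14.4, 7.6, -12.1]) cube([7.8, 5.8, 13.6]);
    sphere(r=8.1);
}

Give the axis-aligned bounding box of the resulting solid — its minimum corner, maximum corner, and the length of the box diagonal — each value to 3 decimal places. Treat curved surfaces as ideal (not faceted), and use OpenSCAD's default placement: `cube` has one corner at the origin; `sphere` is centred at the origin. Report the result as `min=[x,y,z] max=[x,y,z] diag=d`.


min=[6.300,-0.500,-20.200] max=[30.300,21.500,9.600] diag=44.137

A = translate([14.4, 7.6, -12.1]) cube([7.8, 5.8, 13.6]) → bbox [14.4,7.6,-12.1] .. [22.2,13.4,1.5]
B = sphere(r=8.1) → bbox [-8.1,-8.1,-8.1] .. [8.1,8.1,8.1]
lo = A.lo+B.lo = [14.4-8.1, 7.6-8.1, -12.1-8.1] = [6.300,-0.500,-20.200]
hi = A.hi+B.hi = [22.2+8.1, 13.4+8.1, 1.5+8.1] = [30.300,21.500,9.600]
diag = √(24²+22²+29.8²) = √1948.04 = 44.137


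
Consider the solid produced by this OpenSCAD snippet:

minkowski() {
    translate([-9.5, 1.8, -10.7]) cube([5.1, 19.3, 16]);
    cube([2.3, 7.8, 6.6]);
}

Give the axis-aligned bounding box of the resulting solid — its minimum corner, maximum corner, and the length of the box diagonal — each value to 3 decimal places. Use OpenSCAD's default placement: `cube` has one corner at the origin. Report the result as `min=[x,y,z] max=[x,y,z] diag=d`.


A = translate([-9.5, 1.8, -10.7]) cube([5.1, 19.3, 16]) → bbox [-9.5,1.8,-10.7] .. [-4.4,21.1,5.3]
B = cube([2.3, 7.8, 6.6]) → bbox [0,0,0] .. [2.3,7.8,6.6]
lo = A.lo+B.lo = [-9.5+0, 1.8+0, -10.7+0] = [-9.500,1.800,-10.700]
hi = A.hi+B.hi = [-4.4+2.3, 21.1+7.8, 5.3+6.6] = [-2.100,28.900,11.900]
diag = √(7.4²+27.1²+22.6²) = √1299.93 = 36.055

min=[-9.500,1.800,-10.700] max=[-2.100,28.900,11.900] diag=36.055


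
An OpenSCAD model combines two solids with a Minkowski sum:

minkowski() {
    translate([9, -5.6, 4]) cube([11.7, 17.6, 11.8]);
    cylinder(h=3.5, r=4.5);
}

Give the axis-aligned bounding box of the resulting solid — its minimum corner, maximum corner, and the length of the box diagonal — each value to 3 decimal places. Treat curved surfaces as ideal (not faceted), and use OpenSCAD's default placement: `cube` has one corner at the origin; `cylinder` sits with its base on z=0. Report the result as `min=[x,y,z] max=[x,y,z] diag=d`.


min=[4.500,-10.100,4.000] max=[25.200,16.500,19.300] diag=37.015

A = translate([9, -5.6, 4]) cube([11.7, 17.6, 11.8]) → bbox [9,-5.6,4] .. [20.7,12,15.8]
B = cylinder(h=3.5, r=4.5) → bbox [-4.5,-4.5,0] .. [4.5,4.5,3.5]
lo = A.lo+B.lo = [9-4.5, -5.6-4.5, 4+0] = [4.500,-10.100,4.000]
hi = A.hi+B.hi = [20.7+4.5, 12+4.5, 15.8+3.5] = [25.200,16.500,19.300]
diag = √(20.7²+26.6²+15.3²) = √1370.14 = 37.015


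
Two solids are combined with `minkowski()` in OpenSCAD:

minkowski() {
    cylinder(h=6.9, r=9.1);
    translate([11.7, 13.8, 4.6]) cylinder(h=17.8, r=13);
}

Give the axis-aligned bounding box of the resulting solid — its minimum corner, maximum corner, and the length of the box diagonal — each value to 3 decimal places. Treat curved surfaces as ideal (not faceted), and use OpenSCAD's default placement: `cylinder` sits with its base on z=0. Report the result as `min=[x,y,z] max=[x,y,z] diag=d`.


A = translate([11.7, 13.8, 4.6]) cylinder(h=17.8, r=13) → bbox [-1.3,0.8,4.6] .. [24.7,26.8,22.4]
B = cylinder(h=6.9, r=9.1) → bbox [-9.1,-9.1,0] .. [9.1,9.1,6.9]
lo = A.lo+B.lo = [-1.3-9.1, 0.8-9.1, 4.6+0] = [-10.400,-8.300,4.600]
hi = A.hi+B.hi = [24.7+9.1, 26.8+9.1, 22.4+6.9] = [33.800,35.900,29.300]
diag = √(44.2²+44.2²+24.7²) = √4517.37 = 67.211

min=[-10.400,-8.300,4.600] max=[33.800,35.900,29.300] diag=67.211


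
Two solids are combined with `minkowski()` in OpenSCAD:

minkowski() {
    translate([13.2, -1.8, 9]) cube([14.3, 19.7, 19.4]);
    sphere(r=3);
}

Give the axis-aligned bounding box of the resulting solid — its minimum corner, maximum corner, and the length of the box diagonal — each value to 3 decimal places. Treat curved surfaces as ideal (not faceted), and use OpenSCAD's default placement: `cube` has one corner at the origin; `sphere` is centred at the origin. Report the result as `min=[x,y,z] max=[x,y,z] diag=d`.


min=[10.200,-4.800,6.000] max=[30.500,20.900,31.400] diag=41.446

A = translate([13.2, -1.8, 9]) cube([14.3, 19.7, 19.4]) → bbox [13.2,-1.8,9] .. [27.5,17.9,28.4]
B = sphere(r=3) → bbox [-3,-3,-3] .. [3,3,3]
lo = A.lo+B.lo = [13.2-3, -1.8-3, 9-3] = [10.200,-4.800,6.000]
hi = A.hi+B.hi = [27.5+3, 17.9+3, 28.4+3] = [30.500,20.900,31.400]
diag = √(20.3²+25.7²+25.4²) = √1717.74 = 41.446


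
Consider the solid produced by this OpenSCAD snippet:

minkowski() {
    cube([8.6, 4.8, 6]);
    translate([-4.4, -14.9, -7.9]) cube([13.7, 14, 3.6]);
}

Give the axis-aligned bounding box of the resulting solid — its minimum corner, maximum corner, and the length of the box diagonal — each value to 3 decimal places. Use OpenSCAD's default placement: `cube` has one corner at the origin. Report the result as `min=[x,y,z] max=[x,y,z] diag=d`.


min=[-4.400,-14.900,-7.900] max=[17.900,3.900,1.700] diag=30.707

A = translate([-4.4, -14.9, -7.9]) cube([13.7, 14, 3.6]) → bbox [-4.4,-14.9,-7.9] .. [9.3,-0.9,-4.3]
B = cube([8.6, 4.8, 6]) → bbox [0,0,0] .. [8.6,4.8,6]
lo = A.lo+B.lo = [-4.4+0, -14.9+0, -7.9+0] = [-4.400,-14.900,-7.900]
hi = A.hi+B.hi = [9.3+8.6, -0.9+4.8, -4.3+6] = [17.900,3.900,1.700]
diag = √(22.3²+18.8²+9.6²) = √942.89 = 30.707


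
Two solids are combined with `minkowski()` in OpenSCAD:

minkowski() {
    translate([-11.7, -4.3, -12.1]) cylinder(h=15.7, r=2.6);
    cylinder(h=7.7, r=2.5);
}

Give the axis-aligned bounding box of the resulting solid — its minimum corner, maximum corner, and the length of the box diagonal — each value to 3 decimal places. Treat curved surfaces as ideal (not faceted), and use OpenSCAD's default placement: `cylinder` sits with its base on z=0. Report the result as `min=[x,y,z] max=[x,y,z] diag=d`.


A = translate([-11.7, -4.3, -12.1]) cylinder(h=15.7, r=2.6) → bbox [-14.3,-6.9,-12.1] .. [-9.1,-1.7,3.6]
B = cylinder(h=7.7, r=2.5) → bbox [-2.5,-2.5,0] .. [2.5,2.5,7.7]
lo = A.lo+B.lo = [-14.3-2.5, -6.9-2.5, -12.1+0] = [-16.800,-9.400,-12.100]
hi = A.hi+B.hi = [-9.1+2.5, -1.7+2.5, 3.6+7.7] = [-6.600,0.800,11.300]
diag = √(10.2²+10.2²+23.4²) = √755.64 = 27.489

min=[-16.800,-9.400,-12.100] max=[-6.600,0.800,11.300] diag=27.489


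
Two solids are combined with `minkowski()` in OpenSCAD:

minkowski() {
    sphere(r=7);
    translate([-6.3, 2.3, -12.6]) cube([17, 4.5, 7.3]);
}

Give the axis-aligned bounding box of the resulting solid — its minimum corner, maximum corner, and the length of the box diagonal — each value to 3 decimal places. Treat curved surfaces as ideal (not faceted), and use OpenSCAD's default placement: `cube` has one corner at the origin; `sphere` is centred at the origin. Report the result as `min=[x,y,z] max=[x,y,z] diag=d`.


A = translate([-6.3, 2.3, -12.6]) cube([17, 4.5, 7.3]) → bbox [-6.3,2.3,-12.6] .. [10.7,6.8,-5.3]
B = sphere(r=7) → bbox [-7,-7,-7] .. [7,7,7]
lo = A.lo+B.lo = [-6.3-7, 2.3-7, -12.6-7] = [-13.300,-4.700,-19.600]
hi = A.hi+B.hi = [10.7+7, 6.8+7, -5.3+7] = [17.700,13.800,1.700]
diag = √(31²+18.5²+21.3²) = √1756.94 = 41.916

min=[-13.300,-4.700,-19.600] max=[17.700,13.800,1.700] diag=41.916


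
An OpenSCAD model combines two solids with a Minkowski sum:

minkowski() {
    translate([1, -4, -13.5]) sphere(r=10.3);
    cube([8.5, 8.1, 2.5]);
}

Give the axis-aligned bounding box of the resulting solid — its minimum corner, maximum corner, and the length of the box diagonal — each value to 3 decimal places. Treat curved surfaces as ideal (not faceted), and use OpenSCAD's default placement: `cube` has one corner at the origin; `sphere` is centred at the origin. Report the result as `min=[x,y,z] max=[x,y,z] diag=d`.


A = translate([1, -4, -13.5]) sphere(r=10.3) → bbox [-9.3,-14.3,-23.8] .. [11.3,6.3,-3.2]
B = cube([8.5, 8.1, 2.5]) → bbox [0,0,0] .. [8.5,8.1,2.5]
lo = A.lo+B.lo = [-9.3+0, -14.3+0, -23.8+0] = [-9.300,-14.300,-23.800]
hi = A.hi+B.hi = [11.3+8.5, 6.3+8.1, -3.2+2.5] = [19.800,14.400,-0.700]
diag = √(29.1²+28.7²+23.1²) = √2204.11 = 46.948

min=[-9.300,-14.300,-23.800] max=[19.800,14.400,-0.700] diag=46.948


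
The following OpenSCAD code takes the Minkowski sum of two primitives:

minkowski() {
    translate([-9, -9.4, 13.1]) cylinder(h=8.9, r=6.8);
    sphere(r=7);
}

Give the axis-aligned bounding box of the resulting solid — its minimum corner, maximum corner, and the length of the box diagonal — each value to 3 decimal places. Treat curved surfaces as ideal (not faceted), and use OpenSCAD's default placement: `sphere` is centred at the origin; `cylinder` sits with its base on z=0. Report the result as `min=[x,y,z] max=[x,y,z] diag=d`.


A = translate([-9, -9.4, 13.1]) cylinder(h=8.9, r=6.8) → bbox [-15.8,-16.2,13.1] .. [-2.2,-2.6,22]
B = sphere(r=7) → bbox [-7,-7,-7] .. [7,7,7]
lo = A.lo+B.lo = [-15.8-7, -16.2-7, 13.1-7] = [-22.800,-23.200,6.100]
hi = A.hi+B.hi = [-2.2+7, -2.6+7, 22+7] = [4.800,4.400,29.000]
diag = √(27.6²+27.6²+22.9²) = √2047.93 = 45.254

min=[-22.800,-23.200,6.100] max=[4.800,4.400,29.000] diag=45.254


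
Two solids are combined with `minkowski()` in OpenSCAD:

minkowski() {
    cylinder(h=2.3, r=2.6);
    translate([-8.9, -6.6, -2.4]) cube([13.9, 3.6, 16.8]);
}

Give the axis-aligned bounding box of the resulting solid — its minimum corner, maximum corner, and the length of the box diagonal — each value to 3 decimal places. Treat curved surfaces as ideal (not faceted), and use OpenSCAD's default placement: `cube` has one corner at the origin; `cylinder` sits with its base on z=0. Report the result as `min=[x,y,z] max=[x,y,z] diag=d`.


A = translate([-8.9, -6.6, -2.4]) cube([13.9, 3.6, 16.8]) → bbox [-8.9,-6.6,-2.4] .. [5,-3,14.4]
B = cylinder(h=2.3, r=2.6) → bbox [-2.6,-2.6,0] .. [2.6,2.6,2.3]
lo = A.lo+B.lo = [-8.9-2.6, -6.6-2.6, -2.4+0] = [-11.500,-9.200,-2.400]
hi = A.hi+B.hi = [5+2.6, -3+2.6, 14.4+2.3] = [7.600,-0.400,16.700]
diag = √(19.1²+8.8²+19.1²) = √807.06 = 28.409

min=[-11.500,-9.200,-2.400] max=[7.600,-0.400,16.700] diag=28.409


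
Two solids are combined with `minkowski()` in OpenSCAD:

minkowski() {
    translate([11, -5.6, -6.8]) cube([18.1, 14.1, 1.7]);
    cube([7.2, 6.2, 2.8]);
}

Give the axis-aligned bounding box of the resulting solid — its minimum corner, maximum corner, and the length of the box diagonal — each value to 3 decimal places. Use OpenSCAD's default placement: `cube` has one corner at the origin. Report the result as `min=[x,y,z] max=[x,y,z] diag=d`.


A = translate([11, -5.6, -6.8]) cube([18.1, 14.1, 1.7]) → bbox [11,-5.6,-6.8] .. [29.1,8.5,-5.1]
B = cube([7.2, 6.2, 2.8]) → bbox [0,0,0] .. [7.2,6.2,2.8]
lo = A.lo+B.lo = [11+0, -5.6+0, -6.8+0] = [11.000,-5.600,-6.800]
hi = A.hi+B.hi = [29.1+7.2, 8.5+6.2, -5.1+2.8] = [36.300,14.700,-2.300]
diag = √(25.3²+20.3²+4.5²) = √1072.43 = 32.748

min=[11.000,-5.600,-6.800] max=[36.300,14.700,-2.300] diag=32.748


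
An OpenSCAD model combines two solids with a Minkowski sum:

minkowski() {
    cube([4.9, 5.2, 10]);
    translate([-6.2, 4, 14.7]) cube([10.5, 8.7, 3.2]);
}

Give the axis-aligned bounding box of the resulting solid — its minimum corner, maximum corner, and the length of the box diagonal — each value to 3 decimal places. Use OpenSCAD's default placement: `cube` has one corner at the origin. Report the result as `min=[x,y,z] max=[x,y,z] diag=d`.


min=[-6.200,4.000,14.700] max=[9.200,17.900,27.900] diag=24.589

A = translate([-6.2, 4, 14.7]) cube([10.5, 8.7, 3.2]) → bbox [-6.2,4,14.7] .. [4.3,12.7,17.9]
B = cube([4.9, 5.2, 10]) → bbox [0,0,0] .. [4.9,5.2,10]
lo = A.lo+B.lo = [-6.2+0, 4+0, 14.7+0] = [-6.200,4.000,14.700]
hi = A.hi+B.hi = [4.3+4.9, 12.7+5.2, 17.9+10] = [9.200,17.900,27.900]
diag = √(15.4²+13.9²+13.2²) = √604.61 = 24.589


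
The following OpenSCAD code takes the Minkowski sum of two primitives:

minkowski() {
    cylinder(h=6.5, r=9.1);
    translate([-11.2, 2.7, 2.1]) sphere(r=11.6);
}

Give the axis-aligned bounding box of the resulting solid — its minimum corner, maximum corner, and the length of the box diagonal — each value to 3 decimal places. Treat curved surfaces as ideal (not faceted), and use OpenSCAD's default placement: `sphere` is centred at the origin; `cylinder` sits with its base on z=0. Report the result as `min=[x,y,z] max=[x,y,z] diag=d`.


A = translate([-11.2, 2.7, 2.1]) sphere(r=11.6) → bbox [-22.8,-8.9,-9.5] .. [0.4,14.3,13.7]
B = cylinder(h=6.5, r=9.1) → bbox [-9.1,-9.1,0] .. [9.1,9.1,6.5]
lo = A.lo+B.lo = [-22.8-9.1, -8.9-9.1, -9.5+0] = [-31.900,-18.000,-9.500]
hi = A.hi+B.hi = [0.4+9.1, 14.3+9.1, 13.7+6.5] = [9.500,23.400,20.200]
diag = √(41.4²+41.4²+29.7²) = √4310.01 = 65.651

min=[-31.900,-18.000,-9.500] max=[9.500,23.400,20.200] diag=65.651


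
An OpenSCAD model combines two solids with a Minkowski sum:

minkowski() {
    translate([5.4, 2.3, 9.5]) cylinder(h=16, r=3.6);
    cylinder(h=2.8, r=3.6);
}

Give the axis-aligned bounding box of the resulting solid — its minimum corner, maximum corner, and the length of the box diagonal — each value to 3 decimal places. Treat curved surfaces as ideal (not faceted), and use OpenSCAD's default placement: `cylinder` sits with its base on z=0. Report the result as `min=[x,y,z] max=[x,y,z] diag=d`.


min=[-1.800,-4.900,9.500] max=[12.600,9.500,28.300] diag=27.716

A = translate([5.4, 2.3, 9.5]) cylinder(h=16, r=3.6) → bbox [1.8,-1.3,9.5] .. [9,5.9,25.5]
B = cylinder(h=2.8, r=3.6) → bbox [-3.6,-3.6,0] .. [3.6,3.6,2.8]
lo = A.lo+B.lo = [1.8-3.6, -1.3-3.6, 9.5+0] = [-1.800,-4.900,9.500]
hi = A.hi+B.hi = [9+3.6, 5.9+3.6, 25.5+2.8] = [12.600,9.500,28.300]
diag = √(14.4²+14.4²+18.8²) = √768.16 = 27.716


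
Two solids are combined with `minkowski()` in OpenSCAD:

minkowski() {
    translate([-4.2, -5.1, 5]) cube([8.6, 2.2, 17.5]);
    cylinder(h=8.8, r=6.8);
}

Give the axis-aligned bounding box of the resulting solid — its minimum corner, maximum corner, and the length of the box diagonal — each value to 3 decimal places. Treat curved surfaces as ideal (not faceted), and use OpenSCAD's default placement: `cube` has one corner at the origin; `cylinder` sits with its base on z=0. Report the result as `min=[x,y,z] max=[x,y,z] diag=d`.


min=[-11.000,-11.900,5.000] max=[11.200,3.900,31.300] diag=37.870

A = translate([-4.2, -5.1, 5]) cube([8.6, 2.2, 17.5]) → bbox [-4.2,-5.1,5] .. [4.4,-2.9,22.5]
B = cylinder(h=8.8, r=6.8) → bbox [-6.8,-6.8,0] .. [6.8,6.8,8.8]
lo = A.lo+B.lo = [-4.2-6.8, -5.1-6.8, 5+0] = [-11.000,-11.900,5.000]
hi = A.hi+B.hi = [4.4+6.8, -2.9+6.8, 22.5+8.8] = [11.200,3.900,31.300]
diag = √(22.2²+15.8²+26.3²) = √1434.17 = 37.870


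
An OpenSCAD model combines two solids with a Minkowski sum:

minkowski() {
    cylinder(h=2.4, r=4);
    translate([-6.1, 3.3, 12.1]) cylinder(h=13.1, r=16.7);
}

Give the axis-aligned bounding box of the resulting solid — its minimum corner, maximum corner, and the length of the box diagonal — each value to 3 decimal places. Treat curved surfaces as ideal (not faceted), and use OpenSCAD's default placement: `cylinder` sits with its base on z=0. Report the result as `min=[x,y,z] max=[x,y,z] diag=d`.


min=[-26.800,-17.400,12.100] max=[14.600,24.000,27.600] diag=60.565

A = translate([-6.1, 3.3, 12.1]) cylinder(h=13.1, r=16.7) → bbox [-22.8,-13.4,12.1] .. [10.6,20,25.2]
B = cylinder(h=2.4, r=4) → bbox [-4,-4,0] .. [4,4,2.4]
lo = A.lo+B.lo = [-22.8-4, -13.4-4, 12.1+0] = [-26.800,-17.400,12.100]
hi = A.hi+B.hi = [10.6+4, 20+4, 25.2+2.4] = [14.600,24.000,27.600]
diag = √(41.4²+41.4²+15.5²) = √3668.17 = 60.565


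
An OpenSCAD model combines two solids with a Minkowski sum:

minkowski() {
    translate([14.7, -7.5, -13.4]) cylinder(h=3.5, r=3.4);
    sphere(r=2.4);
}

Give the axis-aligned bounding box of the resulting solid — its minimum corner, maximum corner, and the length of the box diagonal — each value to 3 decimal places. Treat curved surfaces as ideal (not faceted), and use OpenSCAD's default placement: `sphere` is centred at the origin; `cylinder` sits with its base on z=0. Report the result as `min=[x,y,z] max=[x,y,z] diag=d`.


min=[8.900,-13.300,-15.800] max=[20.500,-1.700,-7.500] diag=18.385

A = translate([14.7, -7.5, -13.4]) cylinder(h=3.5, r=3.4) → bbox [11.3,-10.9,-13.4] .. [18.1,-4.1,-9.9]
B = sphere(r=2.4) → bbox [-2.4,-2.4,-2.4] .. [2.4,2.4,2.4]
lo = A.lo+B.lo = [11.3-2.4, -10.9-2.4, -13.4-2.4] = [8.900,-13.300,-15.800]
hi = A.hi+B.hi = [18.1+2.4, -4.1+2.4, -9.9+2.4] = [20.500,-1.700,-7.500]
diag = √(11.6²+11.6²+8.3²) = √338.01 = 18.385


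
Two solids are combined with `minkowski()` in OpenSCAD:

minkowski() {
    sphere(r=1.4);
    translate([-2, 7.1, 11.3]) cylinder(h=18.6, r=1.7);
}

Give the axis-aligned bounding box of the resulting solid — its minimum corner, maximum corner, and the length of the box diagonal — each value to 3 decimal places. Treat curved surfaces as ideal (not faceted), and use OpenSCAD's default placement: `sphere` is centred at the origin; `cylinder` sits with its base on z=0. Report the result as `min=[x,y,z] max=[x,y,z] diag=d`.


min=[-5.100,4.000,9.900] max=[1.100,10.200,31.300] diag=23.127

A = translate([-2, 7.1, 11.3]) cylinder(h=18.6, r=1.7) → bbox [-3.7,5.4,11.3] .. [-0.3,8.8,29.9]
B = sphere(r=1.4) → bbox [-1.4,-1.4,-1.4] .. [1.4,1.4,1.4]
lo = A.lo+B.lo = [-3.7-1.4, 5.4-1.4, 11.3-1.4] = [-5.100,4.000,9.900]
hi = A.hi+B.hi = [-0.3+1.4, 8.8+1.4, 29.9+1.4] = [1.100,10.200,31.300]
diag = √(6.2²+6.2²+21.4²) = √534.84 = 23.127


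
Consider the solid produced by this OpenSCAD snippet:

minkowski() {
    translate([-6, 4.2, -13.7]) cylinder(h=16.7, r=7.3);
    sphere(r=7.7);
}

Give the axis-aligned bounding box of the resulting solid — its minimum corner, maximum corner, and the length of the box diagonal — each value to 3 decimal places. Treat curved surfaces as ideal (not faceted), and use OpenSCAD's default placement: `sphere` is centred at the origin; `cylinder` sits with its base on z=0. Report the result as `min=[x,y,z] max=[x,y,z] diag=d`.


A = translate([-6, 4.2, -13.7]) cylinder(h=16.7, r=7.3) → bbox [-13.3,-3.1,-13.7] .. [1.3,11.5,3]
B = sphere(r=7.7) → bbox [-7.7,-7.7,-7.7] .. [7.7,7.7,7.7]
lo = A.lo+B.lo = [-13.3-7.7, -3.1-7.7, -13.7-7.7] = [-21.000,-10.800,-21.400]
hi = A.hi+B.hi = [1.3+7.7, 11.5+7.7, 3+7.7] = [9.000,19.200,10.700]
diag = √(30²+30²+32.1²) = √2830.41 = 53.202

min=[-21.000,-10.800,-21.400] max=[9.000,19.200,10.700] diag=53.202


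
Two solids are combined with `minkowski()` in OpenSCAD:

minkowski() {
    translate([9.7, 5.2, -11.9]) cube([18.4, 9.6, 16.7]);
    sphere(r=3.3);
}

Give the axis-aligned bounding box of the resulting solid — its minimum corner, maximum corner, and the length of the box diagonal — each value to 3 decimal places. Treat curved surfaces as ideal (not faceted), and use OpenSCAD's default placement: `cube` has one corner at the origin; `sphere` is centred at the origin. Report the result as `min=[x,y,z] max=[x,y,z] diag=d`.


A = translate([9.7, 5.2, -11.9]) cube([18.4, 9.6, 16.7]) → bbox [9.7,5.2,-11.9] .. [28.1,14.8,4.8]
B = sphere(r=3.3) → bbox [-3.3,-3.3,-3.3] .. [3.3,3.3,3.3]
lo = A.lo+B.lo = [9.7-3.3, 5.2-3.3, -11.9-3.3] = [6.400,1.900,-15.200]
hi = A.hi+B.hi = [28.1+3.3, 14.8+3.3, 4.8+3.3] = [31.400,18.100,8.100]
diag = √(25²+16.2²+23.3²) = √1430.33 = 37.820

min=[6.400,1.900,-15.200] max=[31.400,18.100,8.100] diag=37.820


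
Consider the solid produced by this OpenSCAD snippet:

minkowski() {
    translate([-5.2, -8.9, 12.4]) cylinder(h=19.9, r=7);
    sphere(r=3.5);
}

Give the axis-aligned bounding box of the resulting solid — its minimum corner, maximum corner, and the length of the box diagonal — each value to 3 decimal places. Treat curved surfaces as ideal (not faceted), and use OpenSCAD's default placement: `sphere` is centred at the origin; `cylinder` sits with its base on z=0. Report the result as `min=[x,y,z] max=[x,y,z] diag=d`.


min=[-15.700,-19.400,8.900] max=[5.300,1.600,35.800] diag=40.070

A = translate([-5.2, -8.9, 12.4]) cylinder(h=19.9, r=7) → bbox [-12.2,-15.9,12.4] .. [1.8,-1.9,32.3]
B = sphere(r=3.5) → bbox [-3.5,-3.5,-3.5] .. [3.5,3.5,3.5]
lo = A.lo+B.lo = [-12.2-3.5, -15.9-3.5, 12.4-3.5] = [-15.700,-19.400,8.900]
hi = A.hi+B.hi = [1.8+3.5, -1.9+3.5, 32.3+3.5] = [5.300,1.600,35.800]
diag = √(21²+21²+26.9²) = √1605.61 = 40.070


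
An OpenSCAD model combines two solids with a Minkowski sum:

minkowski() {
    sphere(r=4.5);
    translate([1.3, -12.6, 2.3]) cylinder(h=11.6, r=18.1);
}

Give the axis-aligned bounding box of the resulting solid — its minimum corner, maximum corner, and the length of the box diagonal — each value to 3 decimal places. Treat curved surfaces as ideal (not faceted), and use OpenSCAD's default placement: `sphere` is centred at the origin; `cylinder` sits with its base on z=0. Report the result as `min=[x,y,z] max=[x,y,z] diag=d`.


min=[-21.300,-35.200,-2.200] max=[23.900,10.000,18.400] diag=67.160

A = translate([1.3, -12.6, 2.3]) cylinder(h=11.6, r=18.1) → bbox [-16.8,-30.7,2.3] .. [19.4,5.5,13.9]
B = sphere(r=4.5) → bbox [-4.5,-4.5,-4.5] .. [4.5,4.5,4.5]
lo = A.lo+B.lo = [-16.8-4.5, -30.7-4.5, 2.3-4.5] = [-21.300,-35.200,-2.200]
hi = A.hi+B.hi = [19.4+4.5, 5.5+4.5, 13.9+4.5] = [23.900,10.000,18.400]
diag = √(45.2²+45.2²+20.6²) = √4510.44 = 67.160


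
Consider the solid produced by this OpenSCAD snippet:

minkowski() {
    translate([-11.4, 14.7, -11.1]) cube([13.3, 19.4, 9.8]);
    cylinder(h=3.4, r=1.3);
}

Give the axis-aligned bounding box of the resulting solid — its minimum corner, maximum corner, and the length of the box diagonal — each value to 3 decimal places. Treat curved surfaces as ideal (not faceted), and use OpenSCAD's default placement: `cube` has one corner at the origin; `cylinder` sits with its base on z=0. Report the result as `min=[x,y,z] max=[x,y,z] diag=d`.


A = translate([-11.4, 14.7, -11.1]) cube([13.3, 19.4, 9.8]) → bbox [-11.4,14.7,-11.1] .. [1.9,34.1,-1.3]
B = cylinder(h=3.4, r=1.3) → bbox [-1.3,-1.3,0] .. [1.3,1.3,3.4]
lo = A.lo+B.lo = [-11.4-1.3, 14.7-1.3, -11.1+0] = [-12.700,13.400,-11.100]
hi = A.hi+B.hi = [1.9+1.3, 34.1+1.3, -1.3+3.4] = [3.200,35.400,2.100]
diag = √(15.9²+22²+13.2²) = √911.05 = 30.184

min=[-12.700,13.400,-11.100] max=[3.200,35.400,2.100] diag=30.184


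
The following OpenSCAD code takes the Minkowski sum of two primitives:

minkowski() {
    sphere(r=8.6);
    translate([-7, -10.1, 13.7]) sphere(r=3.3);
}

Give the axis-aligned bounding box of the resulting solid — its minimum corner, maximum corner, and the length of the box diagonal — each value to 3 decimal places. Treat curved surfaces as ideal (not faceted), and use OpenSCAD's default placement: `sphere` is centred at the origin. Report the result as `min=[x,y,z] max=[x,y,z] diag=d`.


A = translate([-7, -10.1, 13.7]) sphere(r=3.3) → bbox [-10.3,-13.4,10.4] .. [-3.7,-6.8,17]
B = sphere(r=8.6) → bbox [-8.6,-8.6,-8.6] .. [8.6,8.6,8.6]
lo = A.lo+B.lo = [-10.3-8.6, -13.4-8.6, 10.4-8.6] = [-18.900,-22.000,1.800]
hi = A.hi+B.hi = [-3.7+8.6, -6.8+8.6, 17+8.6] = [4.900,1.800,25.600]
diag = √(23.8²+23.8²+23.8²) = √1699.32 = 41.223

min=[-18.900,-22.000,1.800] max=[4.900,1.800,25.600] diag=41.223


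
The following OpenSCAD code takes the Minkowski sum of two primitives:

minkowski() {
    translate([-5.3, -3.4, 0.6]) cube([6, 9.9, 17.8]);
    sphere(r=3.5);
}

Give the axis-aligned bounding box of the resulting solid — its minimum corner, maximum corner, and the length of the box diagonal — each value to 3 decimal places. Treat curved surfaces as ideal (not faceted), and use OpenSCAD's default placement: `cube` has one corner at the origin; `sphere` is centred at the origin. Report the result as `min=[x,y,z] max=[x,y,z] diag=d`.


A = translate([-5.3, -3.4, 0.6]) cube([6, 9.9, 17.8]) → bbox [-5.3,-3.4,0.6] .. [0.7,6.5,18.4]
B = sphere(r=3.5) → bbox [-3.5,-3.5,-3.5] .. [3.5,3.5,3.5]
lo = A.lo+B.lo = [-5.3-3.5, -3.4-3.5, 0.6-3.5] = [-8.800,-6.900,-2.900]
hi = A.hi+B.hi = [0.7+3.5, 6.5+3.5, 18.4+3.5] = [4.200,10.000,21.900]
diag = √(13²+16.9²+24.8²) = √1069.65 = 32.706

min=[-8.800,-6.900,-2.900] max=[4.200,10.000,21.900] diag=32.706


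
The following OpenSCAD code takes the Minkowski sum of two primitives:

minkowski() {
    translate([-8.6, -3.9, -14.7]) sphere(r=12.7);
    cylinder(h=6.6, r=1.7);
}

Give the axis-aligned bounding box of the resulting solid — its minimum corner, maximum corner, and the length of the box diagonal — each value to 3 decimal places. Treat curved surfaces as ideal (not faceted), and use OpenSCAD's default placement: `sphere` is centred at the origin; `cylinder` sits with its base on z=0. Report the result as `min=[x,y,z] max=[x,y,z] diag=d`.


min=[-23.000,-18.300,-27.400] max=[5.800,10.500,4.600] diag=51.797

A = translate([-8.6, -3.9, -14.7]) sphere(r=12.7) → bbox [-21.3,-16.6,-27.4] .. [4.1,8.8,-2]
B = cylinder(h=6.6, r=1.7) → bbox [-1.7,-1.7,0] .. [1.7,1.7,6.6]
lo = A.lo+B.lo = [-21.3-1.7, -16.6-1.7, -27.4+0] = [-23.000,-18.300,-27.400]
hi = A.hi+B.hi = [4.1+1.7, 8.8+1.7, -2+6.6] = [5.800,10.500,4.600]
diag = √(28.8²+28.8²+32²) = √2682.88 = 51.797


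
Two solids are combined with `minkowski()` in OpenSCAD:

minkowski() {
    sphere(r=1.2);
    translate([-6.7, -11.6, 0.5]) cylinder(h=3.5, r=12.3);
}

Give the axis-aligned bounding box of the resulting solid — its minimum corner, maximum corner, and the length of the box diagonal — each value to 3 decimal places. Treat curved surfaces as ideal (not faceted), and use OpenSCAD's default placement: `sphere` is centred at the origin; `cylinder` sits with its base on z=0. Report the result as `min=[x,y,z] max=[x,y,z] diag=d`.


min=[-20.200,-25.100,-0.700] max=[6.800,1.900,5.200] diag=38.637

A = translate([-6.7, -11.6, 0.5]) cylinder(h=3.5, r=12.3) → bbox [-19,-23.9,0.5] .. [5.6,0.7,4]
B = sphere(r=1.2) → bbox [-1.2,-1.2,-1.2] .. [1.2,1.2,1.2]
lo = A.lo+B.lo = [-19-1.2, -23.9-1.2, 0.5-1.2] = [-20.200,-25.100,-0.700]
hi = A.hi+B.hi = [5.6+1.2, 0.7+1.2, 4+1.2] = [6.800,1.900,5.200]
diag = √(27²+27²+5.9²) = √1492.81 = 38.637


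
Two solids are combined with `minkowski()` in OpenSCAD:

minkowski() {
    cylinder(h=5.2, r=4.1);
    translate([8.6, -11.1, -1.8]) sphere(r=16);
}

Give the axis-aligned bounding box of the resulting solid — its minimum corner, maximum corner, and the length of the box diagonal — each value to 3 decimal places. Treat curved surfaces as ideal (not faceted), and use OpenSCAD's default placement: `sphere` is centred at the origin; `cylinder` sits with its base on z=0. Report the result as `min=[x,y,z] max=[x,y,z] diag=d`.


A = translate([8.6, -11.1, -1.8]) sphere(r=16) → bbox [-7.4,-27.1,-17.8] .. [24.6,4.9,14.2]
B = cylinder(h=5.2, r=4.1) → bbox [-4.1,-4.1,0] .. [4.1,4.1,5.2]
lo = A.lo+B.lo = [-7.4-4.1, -27.1-4.1, -17.8+0] = [-11.500,-31.200,-17.800]
hi = A.hi+B.hi = [24.6+4.1, 4.9+4.1, 14.2+5.2] = [28.700,9.000,19.400]
diag = √(40.2²+40.2²+37.2²) = √4615.92 = 67.941

min=[-11.500,-31.200,-17.800] max=[28.700,9.000,19.400] diag=67.941


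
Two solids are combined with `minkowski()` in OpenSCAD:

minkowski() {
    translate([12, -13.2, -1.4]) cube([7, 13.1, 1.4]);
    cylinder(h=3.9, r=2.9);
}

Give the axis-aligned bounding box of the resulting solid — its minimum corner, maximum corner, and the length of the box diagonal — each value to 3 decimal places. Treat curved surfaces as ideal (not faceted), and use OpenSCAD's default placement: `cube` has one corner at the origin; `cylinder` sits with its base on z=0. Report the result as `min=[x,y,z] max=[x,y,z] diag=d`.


min=[9.100,-16.100,-1.400] max=[21.900,2.800,3.900] diag=23.434

A = translate([12, -13.2, -1.4]) cube([7, 13.1, 1.4]) → bbox [12,-13.2,-1.4] .. [19,-0.1,0]
B = cylinder(h=3.9, r=2.9) → bbox [-2.9,-2.9,0] .. [2.9,2.9,3.9]
lo = A.lo+B.lo = [12-2.9, -13.2-2.9, -1.4+0] = [9.100,-16.100,-1.400]
hi = A.hi+B.hi = [19+2.9, -0.1+2.9, 0+3.9] = [21.900,2.800,3.900]
diag = √(12.8²+18.9²+5.3²) = √549.14 = 23.434


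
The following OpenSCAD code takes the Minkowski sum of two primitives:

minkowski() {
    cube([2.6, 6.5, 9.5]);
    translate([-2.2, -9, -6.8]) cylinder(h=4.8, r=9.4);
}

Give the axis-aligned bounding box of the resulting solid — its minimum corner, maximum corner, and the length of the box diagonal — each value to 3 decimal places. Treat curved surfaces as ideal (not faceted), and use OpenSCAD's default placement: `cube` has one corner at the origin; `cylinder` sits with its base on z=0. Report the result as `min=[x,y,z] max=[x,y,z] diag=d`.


A = translate([-2.2, -9, -6.8]) cylinder(h=4.8, r=9.4) → bbox [-11.6,-18.4,-6.8] .. [7.2,0.4,-2]
B = cube([2.6, 6.5, 9.5]) → bbox [0,0,0] .. [2.6,6.5,9.5]
lo = A.lo+B.lo = [-11.6+0, -18.4+0, -6.8+0] = [-11.600,-18.400,-6.800]
hi = A.hi+B.hi = [7.2+2.6, 0.4+6.5, -2+9.5] = [9.800,6.900,7.500]
diag = √(21.4²+25.3²+14.3²) = √1302.54 = 36.091

min=[-11.600,-18.400,-6.800] max=[9.800,6.900,7.500] diag=36.091


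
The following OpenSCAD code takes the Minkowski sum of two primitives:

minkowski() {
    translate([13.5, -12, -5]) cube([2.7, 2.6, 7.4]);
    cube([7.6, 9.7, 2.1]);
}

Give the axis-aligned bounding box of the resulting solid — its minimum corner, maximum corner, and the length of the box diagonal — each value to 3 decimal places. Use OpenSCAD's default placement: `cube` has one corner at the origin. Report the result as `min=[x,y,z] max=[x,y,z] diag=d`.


min=[13.500,-12.000,-5.000] max=[23.800,0.300,4.500] diag=18.645

A = translate([13.5, -12, -5]) cube([2.7, 2.6, 7.4]) → bbox [13.5,-12,-5] .. [16.2,-9.4,2.4]
B = cube([7.6, 9.7, 2.1]) → bbox [0,0,0] .. [7.6,9.7,2.1]
lo = A.lo+B.lo = [13.5+0, -12+0, -5+0] = [13.500,-12.000,-5.000]
hi = A.hi+B.hi = [16.2+7.6, -9.4+9.7, 2.4+2.1] = [23.800,0.300,4.500]
diag = √(10.3²+12.3²+9.5²) = √347.63 = 18.645


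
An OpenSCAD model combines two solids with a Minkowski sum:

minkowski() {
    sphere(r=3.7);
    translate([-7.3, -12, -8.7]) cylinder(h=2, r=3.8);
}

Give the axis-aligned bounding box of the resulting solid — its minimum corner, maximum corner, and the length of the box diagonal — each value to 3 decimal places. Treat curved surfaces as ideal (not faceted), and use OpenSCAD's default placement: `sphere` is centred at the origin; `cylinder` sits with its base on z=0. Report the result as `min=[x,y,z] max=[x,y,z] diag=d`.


min=[-14.800,-19.500,-12.400] max=[0.200,-4.500,-3.000] diag=23.203

A = translate([-7.3, -12, -8.7]) cylinder(h=2, r=3.8) → bbox [-11.1,-15.8,-8.7] .. [-3.5,-8.2,-6.7]
B = sphere(r=3.7) → bbox [-3.7,-3.7,-3.7] .. [3.7,3.7,3.7]
lo = A.lo+B.lo = [-11.1-3.7, -15.8-3.7, -8.7-3.7] = [-14.800,-19.500,-12.400]
hi = A.hi+B.hi = [-3.5+3.7, -8.2+3.7, -6.7+3.7] = [0.200,-4.500,-3.000]
diag = √(15²+15²+9.4²) = √538.36 = 23.203


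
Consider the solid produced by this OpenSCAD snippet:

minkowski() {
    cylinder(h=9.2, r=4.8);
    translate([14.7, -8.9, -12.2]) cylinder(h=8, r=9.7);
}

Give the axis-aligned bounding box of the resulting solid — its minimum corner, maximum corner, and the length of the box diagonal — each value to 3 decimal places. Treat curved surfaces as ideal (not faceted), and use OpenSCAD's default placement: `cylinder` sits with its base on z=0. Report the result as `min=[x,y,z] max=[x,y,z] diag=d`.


A = translate([14.7, -8.9, -12.2]) cylinder(h=8, r=9.7) → bbox [5,-18.6,-12.2] .. [24.4,0.8,-4.2]
B = cylinder(h=9.2, r=4.8) → bbox [-4.8,-4.8,0] .. [4.8,4.8,9.2]
lo = A.lo+B.lo = [5-4.8, -18.6-4.8, -12.2+0] = [0.200,-23.400,-12.200]
hi = A.hi+B.hi = [24.4+4.8, 0.8+4.8, -4.2+9.2] = [29.200,5.600,5.000]
diag = √(29²+29²+17.2²) = √1977.84 = 44.473

min=[0.200,-23.400,-12.200] max=[29.200,5.600,5.000] diag=44.473


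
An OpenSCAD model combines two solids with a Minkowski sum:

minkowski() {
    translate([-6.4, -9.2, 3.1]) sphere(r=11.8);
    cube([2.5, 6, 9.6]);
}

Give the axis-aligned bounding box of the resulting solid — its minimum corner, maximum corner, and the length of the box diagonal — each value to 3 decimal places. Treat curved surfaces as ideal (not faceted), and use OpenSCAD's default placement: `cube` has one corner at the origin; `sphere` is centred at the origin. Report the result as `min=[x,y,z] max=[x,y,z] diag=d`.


A = translate([-6.4, -9.2, 3.1]) sphere(r=11.8) → bbox [-18.2,-21,-8.7] .. [5.4,2.6,14.9]
B = cube([2.5, 6, 9.6]) → bbox [0,0,0] .. [2.5,6,9.6]
lo = A.lo+B.lo = [-18.2+0, -21+0, -8.7+0] = [-18.200,-21.000,-8.700]
hi = A.hi+B.hi = [5.4+2.5, 2.6+6, 14.9+9.6] = [7.900,8.600,24.500]
diag = √(26.1²+29.6²+33.2²) = √2659.61 = 51.571

min=[-18.200,-21.000,-8.700] max=[7.900,8.600,24.500] diag=51.571


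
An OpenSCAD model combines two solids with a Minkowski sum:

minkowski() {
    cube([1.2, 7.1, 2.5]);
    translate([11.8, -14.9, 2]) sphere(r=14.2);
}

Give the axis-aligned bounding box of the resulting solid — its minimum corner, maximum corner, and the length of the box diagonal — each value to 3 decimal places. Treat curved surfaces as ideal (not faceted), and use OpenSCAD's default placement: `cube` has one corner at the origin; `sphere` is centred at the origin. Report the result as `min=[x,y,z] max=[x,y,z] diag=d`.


min=[-2.400,-29.100,-12.200] max=[27.200,6.400,18.700] diag=55.599

A = translate([11.8, -14.9, 2]) sphere(r=14.2) → bbox [-2.4,-29.1,-12.2] .. [26,-0.7,16.2]
B = cube([1.2, 7.1, 2.5]) → bbox [0,0,0] .. [1.2,7.1,2.5]
lo = A.lo+B.lo = [-2.4+0, -29.1+0, -12.2+0] = [-2.400,-29.100,-12.200]
hi = A.hi+B.hi = [26+1.2, -0.7+7.1, 16.2+2.5] = [27.200,6.400,18.700]
diag = √(29.6²+35.5²+30.9²) = √3091.22 = 55.599


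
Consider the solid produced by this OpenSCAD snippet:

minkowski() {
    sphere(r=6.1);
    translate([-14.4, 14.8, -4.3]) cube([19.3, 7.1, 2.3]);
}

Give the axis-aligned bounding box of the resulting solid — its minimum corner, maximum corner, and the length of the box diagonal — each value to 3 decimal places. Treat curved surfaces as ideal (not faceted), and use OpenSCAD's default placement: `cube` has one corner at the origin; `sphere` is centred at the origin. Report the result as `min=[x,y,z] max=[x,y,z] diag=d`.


A = translate([-14.4, 14.8, -4.3]) cube([19.3, 7.1, 2.3]) → bbox [-14.4,14.8,-4.3] .. [4.9,21.9,-2]
B = sphere(r=6.1) → bbox [-6.1,-6.1,-6.1] .. [6.1,6.1,6.1]
lo = A.lo+B.lo = [-14.4-6.1, 14.8-6.1, -4.3-6.1] = [-20.500,8.700,-10.400]
hi = A.hi+B.hi = [4.9+6.1, 21.9+6.1, -2+6.1] = [11.000,28.000,4.100]
diag = √(31.5²+19.3²+14.5²) = √1574.99 = 39.686

min=[-20.500,8.700,-10.400] max=[11.000,28.000,4.100] diag=39.686


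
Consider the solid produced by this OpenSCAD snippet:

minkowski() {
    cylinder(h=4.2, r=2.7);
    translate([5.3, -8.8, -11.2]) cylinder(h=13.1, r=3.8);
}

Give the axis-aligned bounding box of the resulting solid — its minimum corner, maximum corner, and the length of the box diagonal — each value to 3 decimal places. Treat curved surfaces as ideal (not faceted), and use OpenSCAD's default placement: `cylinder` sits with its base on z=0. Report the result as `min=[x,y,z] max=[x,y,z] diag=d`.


min=[-1.200,-15.300,-11.200] max=[11.800,-2.300,6.100] diag=25.245

A = translate([5.3, -8.8, -11.2]) cylinder(h=13.1, r=3.8) → bbox [1.5,-12.6,-11.2] .. [9.1,-5,1.9]
B = cylinder(h=4.2, r=2.7) → bbox [-2.7,-2.7,0] .. [2.7,2.7,4.2]
lo = A.lo+B.lo = [1.5-2.7, -12.6-2.7, -11.2+0] = [-1.200,-15.300,-11.200]
hi = A.hi+B.hi = [9.1+2.7, -5+2.7, 1.9+4.2] = [11.800,-2.300,6.100]
diag = √(13²+13²+17.3²) = √637.29 = 25.245


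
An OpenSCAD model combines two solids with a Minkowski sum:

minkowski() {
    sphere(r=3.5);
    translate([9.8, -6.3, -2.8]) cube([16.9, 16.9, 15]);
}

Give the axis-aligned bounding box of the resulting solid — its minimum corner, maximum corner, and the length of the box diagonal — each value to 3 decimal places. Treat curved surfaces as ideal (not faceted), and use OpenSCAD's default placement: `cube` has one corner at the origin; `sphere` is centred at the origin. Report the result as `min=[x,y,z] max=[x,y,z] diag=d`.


min=[6.300,-9.800,-6.300] max=[30.200,14.100,15.700] diag=40.329

A = translate([9.8, -6.3, -2.8]) cube([16.9, 16.9, 15]) → bbox [9.8,-6.3,-2.8] .. [26.7,10.6,12.2]
B = sphere(r=3.5) → bbox [-3.5,-3.5,-3.5] .. [3.5,3.5,3.5]
lo = A.lo+B.lo = [9.8-3.5, -6.3-3.5, -2.8-3.5] = [6.300,-9.800,-6.300]
hi = A.hi+B.hi = [26.7+3.5, 10.6+3.5, 12.2+3.5] = [30.200,14.100,15.700]
diag = √(23.9²+23.9²+22²) = √1626.42 = 40.329


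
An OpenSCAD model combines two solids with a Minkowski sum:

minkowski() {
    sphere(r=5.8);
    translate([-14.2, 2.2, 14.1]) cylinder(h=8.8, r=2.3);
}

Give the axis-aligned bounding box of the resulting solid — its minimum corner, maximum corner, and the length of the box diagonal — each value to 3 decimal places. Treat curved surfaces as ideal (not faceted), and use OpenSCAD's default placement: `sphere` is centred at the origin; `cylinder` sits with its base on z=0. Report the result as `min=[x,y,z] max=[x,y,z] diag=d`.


A = translate([-14.2, 2.2, 14.1]) cylinder(h=8.8, r=2.3) → bbox [-16.5,-0.1,14.1] .. [-11.9,4.5,22.9]
B = sphere(r=5.8) → bbox [-5.8,-5.8,-5.8] .. [5.8,5.8,5.8]
lo = A.lo+B.lo = [-16.5-5.8, -0.1-5.8, 14.1-5.8] = [-22.300,-5.900,8.300]
hi = A.hi+B.hi = [-11.9+5.8, 4.5+5.8, 22.9+5.8] = [-6.100,10.300,28.700]
diag = √(16.2²+16.2²+20.4²) = √941.04 = 30.676

min=[-22.300,-5.900,8.300] max=[-6.100,10.300,28.700] diag=30.676
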